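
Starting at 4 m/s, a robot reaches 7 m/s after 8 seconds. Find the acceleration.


Given: initial velocity v0 = 4 m/s, final velocity v = 7 m/s, time t = 8 s
Using a = (v - v0) / t
a = (7 - 4) / 8
a = 3 / 8
a = 3/8 m/s^2

3/8 m/s^2


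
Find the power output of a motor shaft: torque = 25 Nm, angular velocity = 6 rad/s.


Given: tau = 25 Nm, omega = 6 rad/s
Using P = tau * omega
P = 25 * 6
P = 150 W

150 W


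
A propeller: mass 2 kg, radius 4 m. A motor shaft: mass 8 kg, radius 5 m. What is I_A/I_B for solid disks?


Given: M1=2 kg, R1=4 m, M2=8 kg, R2=5 m
For a disk: I = (1/2)*M*R^2, so I_A/I_B = (M1*R1^2)/(M2*R2^2)
M1*R1^2 = 2*16 = 32
M2*R2^2 = 8*25 = 200
I_A/I_B = 32/200 = 4/25

4/25


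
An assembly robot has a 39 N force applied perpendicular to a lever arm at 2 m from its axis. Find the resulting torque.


Given: F = 39 N, r = 2 m, angle = 90 deg (perpendicular)
Using tau = F * r * sin(90)
sin(90) = 1
tau = 39 * 2 * 1
tau = 78 Nm

78 Nm


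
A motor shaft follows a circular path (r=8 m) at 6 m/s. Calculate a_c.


Given: v = 6 m/s, r = 8 m
Using a_c = v^2 / r
a_c = 6^2 / 8
a_c = 36 / 8
a_c = 9/2 m/s^2

9/2 m/s^2


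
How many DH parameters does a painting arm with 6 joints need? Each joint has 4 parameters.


Given: 6 joints, 4 DH parameters per joint (d, theta, a, alpha)
Total DH parameters = number_of_joints * 4
Total = 6 * 4
Total = 24

24


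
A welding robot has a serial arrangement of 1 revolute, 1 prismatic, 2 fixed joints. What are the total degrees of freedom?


Given: serial robot with 1 revolute, 1 prismatic, 2 fixed joints
DOF contribution per joint type: revolute=1, prismatic=1, spherical=3, fixed=0
DOF = 1*1 + 1*1 + 2*0
DOF = 2

2


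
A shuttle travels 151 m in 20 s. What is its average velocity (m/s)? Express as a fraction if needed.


Given: distance d = 151 m, time t = 20 s
Using v = d / t
v = 151 / 20
v = 151/20 m/s

151/20 m/s


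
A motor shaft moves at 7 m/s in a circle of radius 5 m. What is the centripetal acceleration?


Given: v = 7 m/s, r = 5 m
Using a_c = v^2 / r
a_c = 7^2 / 5
a_c = 49 / 5
a_c = 49/5 m/s^2

49/5 m/s^2


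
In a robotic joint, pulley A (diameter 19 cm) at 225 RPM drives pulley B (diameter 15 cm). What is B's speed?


Given: D1 = 19 cm, w1 = 225 RPM, D2 = 15 cm
Using D1*w1 = D2*w2
w2 = D1*w1 / D2
w2 = 19*225 / 15
w2 = 4275 / 15
w2 = 285 RPM

285 RPM


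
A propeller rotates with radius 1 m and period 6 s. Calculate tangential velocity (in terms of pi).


Given: radius r = 1 m, period T = 6 s
Using v = 2*pi*r / T
v = 2*pi*1 / 6
v = 2*pi / 6
v = 1/3*pi m/s

1/3*pi m/s


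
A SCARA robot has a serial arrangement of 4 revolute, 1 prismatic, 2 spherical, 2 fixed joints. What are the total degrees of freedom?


Given: serial robot with 4 revolute, 1 prismatic, 2 spherical, 2 fixed joints
DOF contribution per joint type: revolute=1, prismatic=1, spherical=3, fixed=0
DOF = 4*1 + 1*1 + 2*3 + 2*0
DOF = 11

11


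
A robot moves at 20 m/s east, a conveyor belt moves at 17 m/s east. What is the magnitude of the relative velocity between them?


Given: v_A = 20 m/s east, v_B = 17 m/s east
Both move in the same direction; relative speed = |v_A - v_B|
|20 - 17| = |3|
= 3 m/s

3 m/s


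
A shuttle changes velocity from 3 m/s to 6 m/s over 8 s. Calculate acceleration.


Given: initial velocity v0 = 3 m/s, final velocity v = 6 m/s, time t = 8 s
Using a = (v - v0) / t
a = (6 - 3) / 8
a = 3 / 8
a = 3/8 m/s^2

3/8 m/s^2


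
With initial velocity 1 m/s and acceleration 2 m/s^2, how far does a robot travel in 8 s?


Given: v0 = 1 m/s, a = 2 m/s^2, t = 8 s
Using s = v0*t + (1/2)*a*t^2
s = 1*8 + (1/2)*2*8^2
s = 8 + (1/2)*128
s = 8 + 64
s = 72

72 m


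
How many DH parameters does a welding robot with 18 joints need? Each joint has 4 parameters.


Given: 18 joints, 4 DH parameters per joint (d, theta, a, alpha)
Total DH parameters = number_of_joints * 4
Total = 18 * 4
Total = 72

72


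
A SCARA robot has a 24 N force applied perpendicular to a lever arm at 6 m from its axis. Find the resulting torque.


Given: F = 24 N, r = 6 m, angle = 90 deg (perpendicular)
Using tau = F * r * sin(90)
sin(90) = 1
tau = 24 * 6 * 1
tau = 144 Nm

144 Nm


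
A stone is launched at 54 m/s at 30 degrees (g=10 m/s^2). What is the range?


Given: v0 = 54 m/s, theta = 30 deg, g = 10 m/s^2
sin(2*30) = sin(60) = sqrt(3)/2
Using R = v0^2 * sin(2*theta) / g
R = 54^2 * (sqrt(3)/2) / 10
R = 2916 * sqrt(3) / 20
R = 729/5*sqrt(3) m

729/5*sqrt(3) m


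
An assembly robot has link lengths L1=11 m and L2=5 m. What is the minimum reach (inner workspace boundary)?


Given: L1 = 11 m, L2 = 5 m
For a 2-link planar arm, min reach = |L1 - L2| (second link folded back)
Min reach = |11 - 5|
Min reach = 6 m

6 m


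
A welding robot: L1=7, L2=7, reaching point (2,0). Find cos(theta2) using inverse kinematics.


Given: L1 = 7, L2 = 7, target (x, y) = (2, 0)
Using cos(theta2) = (x^2 + y^2 - L1^2 - L2^2) / (2*L1*L2)
x^2 + y^2 = 2^2 + 0 = 4
L1^2 + L2^2 = 49 + 49 = 98
Numerator = 4 - 98 = -94
Denominator = 2*7*7 = 98
cos(theta2) = -94/98 = -47/49

-47/49


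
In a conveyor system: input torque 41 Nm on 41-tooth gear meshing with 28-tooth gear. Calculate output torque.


Given: N1 = 41, N2 = 28, T1 = 41 Nm
Using T2/T1 = N2/N1
T2 = T1 * N2 / N1
T2 = 41 * 28 / 41
T2 = 1148 / 41
T2 = 28 Nm

28 Nm


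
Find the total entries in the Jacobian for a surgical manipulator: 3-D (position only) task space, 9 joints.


Given: task space dimension = 3, joints = 9
Jacobian is a 3 x 9 matrix
Total entries = rows * columns
Total = 3 * 9
Total = 27

27


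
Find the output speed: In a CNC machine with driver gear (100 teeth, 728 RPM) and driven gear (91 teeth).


Given: N1 = 100 teeth, w1 = 728 RPM, N2 = 91 teeth
Using N1*w1 = N2*w2
w2 = N1*w1 / N2
w2 = 100*728 / 91
w2 = 72800 / 91
w2 = 800 RPM

800 RPM


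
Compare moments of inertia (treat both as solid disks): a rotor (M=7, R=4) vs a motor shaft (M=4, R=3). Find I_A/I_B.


Given: M1=7 kg, R1=4 m, M2=4 kg, R2=3 m
For a disk: I = (1/2)*M*R^2, so I_A/I_B = (M1*R1^2)/(M2*R2^2)
M1*R1^2 = 7*16 = 112
M2*R2^2 = 4*9 = 36
I_A/I_B = 112/36 = 28/9

28/9


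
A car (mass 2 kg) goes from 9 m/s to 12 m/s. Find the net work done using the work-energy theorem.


Given: m = 2 kg, v0 = 9 m/s, v = 12 m/s
Using W = (1/2)*m*(v^2 - v0^2)
v^2 = 12^2 = 144
v0^2 = 9^2 = 81
v^2 - v0^2 = 144 - 81 = 63
W = (1/2)*2*63 = 63 J

63 J


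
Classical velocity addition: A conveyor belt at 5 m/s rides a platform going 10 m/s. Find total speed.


Given: object velocity = 5 m/s, platform velocity = 10 m/s (same direction)
Using classical velocity addition: v_total = v_object + v_platform
v_total = 5 + 10
v_total = 15 m/s

15 m/s


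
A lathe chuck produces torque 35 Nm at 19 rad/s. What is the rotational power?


Given: tau = 35 Nm, omega = 19 rad/s
Using P = tau * omega
P = 35 * 19
P = 665 W

665 W


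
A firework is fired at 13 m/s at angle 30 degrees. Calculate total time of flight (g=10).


Given: v0 = 13 m/s, theta = 30 deg, g = 10 m/s^2
sin(30) = 1/2
Using T = 2*v0*sin(theta) / g
T = 2*13*1/2 / 10
T = 13 / 10
T = 13/10 s

13/10 s


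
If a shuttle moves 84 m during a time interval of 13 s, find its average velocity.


Given: distance d = 84 m, time t = 13 s
Using v = d / t
v = 84 / 13
v = 84/13 m/s

84/13 m/s


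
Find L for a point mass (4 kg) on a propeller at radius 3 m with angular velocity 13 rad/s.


Given: m = 4 kg, r = 3 m, omega = 13 rad/s
For a point mass: I = m*r^2
I = 4*3^2 = 4*9 = 36
L = I*omega = 36*13
L = 468 kg*m^2/s

468 kg*m^2/s


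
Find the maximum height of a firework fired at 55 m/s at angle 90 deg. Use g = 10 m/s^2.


Given: v0 = 55 m/s, theta = 90 deg, g = 10 m/s^2
sin^2(90) = 1
Using H = v0^2 * sin^2(theta) / (2*g)
H = 55^2 * 1 / (2*10)
H = 3025 * 1 / 20
H = 3025 / 20
H = 605/4 m

605/4 m


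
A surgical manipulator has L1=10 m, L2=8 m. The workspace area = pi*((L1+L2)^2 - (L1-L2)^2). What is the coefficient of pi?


Given: L1 = 10, L2 = 8
(L1+L2)^2 = (18)^2 = 324
(L1-L2)^2 = (2)^2 = 4
Difference = 324 - 4 = 320
This equals 4*L1*L2 = 4*10*8 = 320
Workspace area = 320*pi

320


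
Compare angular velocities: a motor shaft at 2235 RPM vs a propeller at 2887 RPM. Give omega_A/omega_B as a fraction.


Given: RPM_A = 2235, RPM_B = 2887
omega = 2*pi*RPM/60, so omega_A/omega_B = RPM_A / RPM_B
omega_A/omega_B = 2235 / 2887
omega_A/omega_B = 2235/2887

2235/2887


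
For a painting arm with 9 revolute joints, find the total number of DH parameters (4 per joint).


Given: 9 joints, 4 DH parameters per joint (d, theta, a, alpha)
Total DH parameters = number_of_joints * 4
Total = 9 * 4
Total = 36

36


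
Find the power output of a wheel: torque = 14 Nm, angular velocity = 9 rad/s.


Given: tau = 14 Nm, omega = 9 rad/s
Using P = tau * omega
P = 14 * 9
P = 126 W

126 W


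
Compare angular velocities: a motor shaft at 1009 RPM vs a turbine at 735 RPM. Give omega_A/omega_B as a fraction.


Given: RPM_A = 1009, RPM_B = 735
omega = 2*pi*RPM/60, so omega_A/omega_B = RPM_A / RPM_B
omega_A/omega_B = 1009 / 735
omega_A/omega_B = 1009/735

1009/735


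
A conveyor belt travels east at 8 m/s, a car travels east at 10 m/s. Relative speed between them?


Given: v_A = 8 m/s east, v_B = 10 m/s east
Both move in the same direction; relative speed = |v_A - v_B|
|8 - 10| = |-2|
= 2 m/s

2 m/s


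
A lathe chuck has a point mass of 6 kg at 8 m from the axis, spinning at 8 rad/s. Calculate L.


Given: m = 6 kg, r = 8 m, omega = 8 rad/s
For a point mass: I = m*r^2
I = 6*8^2 = 6*64 = 384
L = I*omega = 384*8
L = 3072 kg*m^2/s

3072 kg*m^2/s


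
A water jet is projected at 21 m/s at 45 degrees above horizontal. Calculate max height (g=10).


Given: v0 = 21 m/s, theta = 45 deg, g = 10 m/s^2
sin^2(45) = 1/2
Using H = v0^2 * sin^2(theta) / (2*g)
H = 21^2 * 1/2 / (2*10)
H = 441 * 1/2 / 20
H = 441/2 / 20
H = 441/40 m

441/40 m


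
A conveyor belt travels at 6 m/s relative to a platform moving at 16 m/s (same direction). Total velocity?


Given: object velocity = 6 m/s, platform velocity = 16 m/s (same direction)
Using classical velocity addition: v_total = v_object + v_platform
v_total = 6 + 16
v_total = 22 m/s

22 m/s


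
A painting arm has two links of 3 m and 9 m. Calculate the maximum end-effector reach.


Given: L1 = 3 m, L2 = 9 m
For a 2-link planar arm, max reach = L1 + L2 (fully extended)
Max reach = 3 + 9
Max reach = 12 m

12 m


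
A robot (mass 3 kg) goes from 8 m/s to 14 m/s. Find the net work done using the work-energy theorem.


Given: m = 3 kg, v0 = 8 m/s, v = 14 m/s
Using W = (1/2)*m*(v^2 - v0^2)
v^2 = 14^2 = 196
v0^2 = 8^2 = 64
v^2 - v0^2 = 196 - 64 = 132
W = (1/2)*3*132 = 198 J

198 J


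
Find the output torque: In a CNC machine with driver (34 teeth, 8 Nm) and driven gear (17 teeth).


Given: N1 = 34, N2 = 17, T1 = 8 Nm
Using T2/T1 = N2/N1
T2 = T1 * N2 / N1
T2 = 8 * 17 / 34
T2 = 136 / 34
T2 = 4 Nm

4 Nm


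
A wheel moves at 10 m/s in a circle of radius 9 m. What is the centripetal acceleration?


Given: v = 10 m/s, r = 9 m
Using a_c = v^2 / r
a_c = 10^2 / 9
a_c = 100 / 9
a_c = 100/9 m/s^2

100/9 m/s^2


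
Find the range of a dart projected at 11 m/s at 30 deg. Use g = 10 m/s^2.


Given: v0 = 11 m/s, theta = 30 deg, g = 10 m/s^2
sin(2*30) = sin(60) = sqrt(3)/2
Using R = v0^2 * sin(2*theta) / g
R = 11^2 * (sqrt(3)/2) / 10
R = 121 * sqrt(3) / 20
R = 121/20*sqrt(3) m

121/20*sqrt(3) m


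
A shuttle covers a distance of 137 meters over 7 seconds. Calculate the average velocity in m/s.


Given: distance d = 137 m, time t = 7 s
Using v = d / t
v = 137 / 7
v = 137/7 m/s

137/7 m/s


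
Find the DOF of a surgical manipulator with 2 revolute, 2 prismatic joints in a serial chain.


Given: serial robot with 2 revolute, 2 prismatic joints
DOF contribution per joint type: revolute=1, prismatic=1, spherical=3, fixed=0
DOF = 2*1 + 2*1
DOF = 4

4


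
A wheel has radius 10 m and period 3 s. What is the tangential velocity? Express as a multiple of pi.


Given: radius r = 10 m, period T = 3 s
Using v = 2*pi*r / T
v = 2*pi*10 / 3
v = 20*pi / 3
v = 20/3*pi m/s

20/3*pi m/s


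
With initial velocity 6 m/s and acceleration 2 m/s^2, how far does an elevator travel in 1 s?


Given: v0 = 6 m/s, a = 2 m/s^2, t = 1 s
Using s = v0*t + (1/2)*a*t^2
s = 6*1 + (1/2)*2*1^2
s = 6 + (1/2)*2
s = 6 + 1
s = 7

7 m


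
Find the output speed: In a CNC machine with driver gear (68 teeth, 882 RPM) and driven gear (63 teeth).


Given: N1 = 68 teeth, w1 = 882 RPM, N2 = 63 teeth
Using N1*w1 = N2*w2
w2 = N1*w1 / N2
w2 = 68*882 / 63
w2 = 59976 / 63
w2 = 952 RPM

952 RPM


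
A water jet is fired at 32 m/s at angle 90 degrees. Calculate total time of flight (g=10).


Given: v0 = 32 m/s, theta = 90 deg, g = 10 m/s^2
sin(90) = 1
Using T = 2*v0*sin(theta) / g
T = 2*32*1 / 10
T = 64 / 10
T = 32/5 s

32/5 s


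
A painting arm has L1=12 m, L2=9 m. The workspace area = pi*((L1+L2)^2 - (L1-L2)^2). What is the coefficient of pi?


Given: L1 = 12, L2 = 9
(L1+L2)^2 = (21)^2 = 441
(L1-L2)^2 = (3)^2 = 9
Difference = 441 - 9 = 432
This equals 4*L1*L2 = 4*12*9 = 432
Workspace area = 432*pi

432


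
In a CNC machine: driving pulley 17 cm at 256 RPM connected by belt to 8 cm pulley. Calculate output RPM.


Given: D1 = 17 cm, w1 = 256 RPM, D2 = 8 cm
Using D1*w1 = D2*w2
w2 = D1*w1 / D2
w2 = 17*256 / 8
w2 = 4352 / 8
w2 = 544 RPM

544 RPM


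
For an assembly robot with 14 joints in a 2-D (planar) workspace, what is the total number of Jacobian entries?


Given: task space dimension = 2, joints = 14
Jacobian is a 2 x 14 matrix
Total entries = rows * columns
Total = 2 * 14
Total = 28

28


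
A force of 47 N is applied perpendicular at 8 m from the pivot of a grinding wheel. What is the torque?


Given: F = 47 N, r = 8 m, angle = 90 deg (perpendicular)
Using tau = F * r * sin(90)
sin(90) = 1
tau = 47 * 8 * 1
tau = 376 Nm

376 Nm


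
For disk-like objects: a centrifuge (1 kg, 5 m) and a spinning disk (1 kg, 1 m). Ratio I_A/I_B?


Given: M1=1 kg, R1=5 m, M2=1 kg, R2=1 m
For a disk: I = (1/2)*M*R^2, so I_A/I_B = (M1*R1^2)/(M2*R2^2)
M1*R1^2 = 1*25 = 25
M2*R2^2 = 1*1 = 1
I_A/I_B = 25/1 = 25

25


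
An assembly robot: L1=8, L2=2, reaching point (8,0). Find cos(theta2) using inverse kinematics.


Given: L1 = 8, L2 = 2, target (x, y) = (8, 0)
Using cos(theta2) = (x^2 + y^2 - L1^2 - L2^2) / (2*L1*L2)
x^2 + y^2 = 8^2 + 0 = 64
L1^2 + L2^2 = 64 + 4 = 68
Numerator = 64 - 68 = -4
Denominator = 2*8*2 = 32
cos(theta2) = -4/32 = -1/8

-1/8


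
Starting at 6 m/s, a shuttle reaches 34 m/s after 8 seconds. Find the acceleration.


Given: initial velocity v0 = 6 m/s, final velocity v = 34 m/s, time t = 8 s
Using a = (v - v0) / t
a = (34 - 6) / 8
a = 28 / 8
a = 7/2 m/s^2

7/2 m/s^2


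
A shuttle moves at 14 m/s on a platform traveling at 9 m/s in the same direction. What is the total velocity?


Given: object velocity = 14 m/s, platform velocity = 9 m/s (same direction)
Using classical velocity addition: v_total = v_object + v_platform
v_total = 14 + 9
v_total = 23 m/s

23 m/s


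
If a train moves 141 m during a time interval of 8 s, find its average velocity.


Given: distance d = 141 m, time t = 8 s
Using v = d / t
v = 141 / 8
v = 141/8 m/s

141/8 m/s


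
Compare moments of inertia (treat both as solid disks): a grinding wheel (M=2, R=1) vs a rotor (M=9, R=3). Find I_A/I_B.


Given: M1=2 kg, R1=1 m, M2=9 kg, R2=3 m
For a disk: I = (1/2)*M*R^2, so I_A/I_B = (M1*R1^2)/(M2*R2^2)
M1*R1^2 = 2*1 = 2
M2*R2^2 = 9*9 = 81
I_A/I_B = 2/81 = 2/81

2/81


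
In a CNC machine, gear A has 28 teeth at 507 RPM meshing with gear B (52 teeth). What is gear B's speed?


Given: N1 = 28 teeth, w1 = 507 RPM, N2 = 52 teeth
Using N1*w1 = N2*w2
w2 = N1*w1 / N2
w2 = 28*507 / 52
w2 = 14196 / 52
w2 = 273 RPM

273 RPM


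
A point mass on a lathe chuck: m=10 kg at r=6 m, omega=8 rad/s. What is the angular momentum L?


Given: m = 10 kg, r = 6 m, omega = 8 rad/s
For a point mass: I = m*r^2
I = 10*6^2 = 10*36 = 360
L = I*omega = 360*8
L = 2880 kg*m^2/s

2880 kg*m^2/s


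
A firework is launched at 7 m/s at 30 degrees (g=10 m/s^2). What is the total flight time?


Given: v0 = 7 m/s, theta = 30 deg, g = 10 m/s^2
sin(30) = 1/2
Using T = 2*v0*sin(theta) / g
T = 2*7*1/2 / 10
T = 7 / 10
T = 7/10 s

7/10 s


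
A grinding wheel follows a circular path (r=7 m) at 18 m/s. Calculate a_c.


Given: v = 18 m/s, r = 7 m
Using a_c = v^2 / r
a_c = 18^2 / 7
a_c = 324 / 7
a_c = 324/7 m/s^2

324/7 m/s^2


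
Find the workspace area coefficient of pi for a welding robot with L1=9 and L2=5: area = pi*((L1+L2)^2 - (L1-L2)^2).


Given: L1 = 9, L2 = 5
(L1+L2)^2 = (14)^2 = 196
(L1-L2)^2 = (4)^2 = 16
Difference = 196 - 16 = 180
This equals 4*L1*L2 = 4*9*5 = 180
Workspace area = 180*pi

180


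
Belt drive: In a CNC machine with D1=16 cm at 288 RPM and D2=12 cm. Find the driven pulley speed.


Given: D1 = 16 cm, w1 = 288 RPM, D2 = 12 cm
Using D1*w1 = D2*w2
w2 = D1*w1 / D2
w2 = 16*288 / 12
w2 = 4608 / 12
w2 = 384 RPM

384 RPM


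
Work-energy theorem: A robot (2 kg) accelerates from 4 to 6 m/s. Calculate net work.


Given: m = 2 kg, v0 = 4 m/s, v = 6 m/s
Using W = (1/2)*m*(v^2 - v0^2)
v^2 = 6^2 = 36
v0^2 = 4^2 = 16
v^2 - v0^2 = 36 - 16 = 20
W = (1/2)*2*20 = 20 J

20 J


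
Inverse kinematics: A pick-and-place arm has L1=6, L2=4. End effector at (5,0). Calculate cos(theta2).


Given: L1 = 6, L2 = 4, target (x, y) = (5, 0)
Using cos(theta2) = (x^2 + y^2 - L1^2 - L2^2) / (2*L1*L2)
x^2 + y^2 = 5^2 + 0 = 25
L1^2 + L2^2 = 36 + 16 = 52
Numerator = 25 - 52 = -27
Denominator = 2*6*4 = 48
cos(theta2) = -27/48 = -9/16

-9/16


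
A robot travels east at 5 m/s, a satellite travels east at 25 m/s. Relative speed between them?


Given: v_A = 5 m/s east, v_B = 25 m/s east
Both move in the same direction; relative speed = |v_A - v_B|
|5 - 25| = |-20|
= 20 m/s

20 m/s


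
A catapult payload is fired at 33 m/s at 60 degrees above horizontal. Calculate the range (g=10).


Given: v0 = 33 m/s, theta = 60 deg, g = 10 m/s^2
sin(2*60) = sin(120) = sqrt(3)/2
Using R = v0^2 * sin(2*theta) / g
R = 33^2 * (sqrt(3)/2) / 10
R = 1089 * sqrt(3) / 20
R = 1089/20*sqrt(3) m

1089/20*sqrt(3) m


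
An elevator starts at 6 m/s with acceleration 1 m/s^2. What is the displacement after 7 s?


Given: v0 = 6 m/s, a = 1 m/s^2, t = 7 s
Using s = v0*t + (1/2)*a*t^2
s = 6*7 + (1/2)*1*7^2
s = 42 + (1/2)*49
s = 42 + 49/2
s = 133/2

133/2 m


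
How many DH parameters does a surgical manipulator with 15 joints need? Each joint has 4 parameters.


Given: 15 joints, 4 DH parameters per joint (d, theta, a, alpha)
Total DH parameters = number_of_joints * 4
Total = 15 * 4
Total = 60

60


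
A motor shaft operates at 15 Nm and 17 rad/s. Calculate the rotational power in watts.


Given: tau = 15 Nm, omega = 17 rad/s
Using P = tau * omega
P = 15 * 17
P = 255 W

255 W


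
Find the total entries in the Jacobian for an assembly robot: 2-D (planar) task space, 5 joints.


Given: task space dimension = 2, joints = 5
Jacobian is a 2 x 5 matrix
Total entries = rows * columns
Total = 2 * 5
Total = 10

10


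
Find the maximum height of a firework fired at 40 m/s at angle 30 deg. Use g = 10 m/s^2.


Given: v0 = 40 m/s, theta = 30 deg, g = 10 m/s^2
sin^2(30) = 1/4
Using H = v0^2 * sin^2(theta) / (2*g)
H = 40^2 * 1/4 / (2*10)
H = 1600 * 1/4 / 20
H = 400 / 20
H = 20 m

20 m


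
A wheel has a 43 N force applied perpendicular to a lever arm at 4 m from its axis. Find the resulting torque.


Given: F = 43 N, r = 4 m, angle = 90 deg (perpendicular)
Using tau = F * r * sin(90)
sin(90) = 1
tau = 43 * 4 * 1
tau = 172 Nm

172 Nm


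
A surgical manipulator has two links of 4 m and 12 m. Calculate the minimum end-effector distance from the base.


Given: L1 = 4 m, L2 = 12 m
For a 2-link planar arm, min reach = |L1 - L2| (second link folded back)
Min reach = |4 - 12|
Min reach = 8 m

8 m


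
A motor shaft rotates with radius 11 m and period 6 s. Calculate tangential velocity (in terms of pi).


Given: radius r = 11 m, period T = 6 s
Using v = 2*pi*r / T
v = 2*pi*11 / 6
v = 22*pi / 6
v = 11/3*pi m/s

11/3*pi m/s


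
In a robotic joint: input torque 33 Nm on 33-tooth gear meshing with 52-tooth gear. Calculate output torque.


Given: N1 = 33, N2 = 52, T1 = 33 Nm
Using T2/T1 = N2/N1
T2 = T1 * N2 / N1
T2 = 33 * 52 / 33
T2 = 1716 / 33
T2 = 52 Nm

52 Nm


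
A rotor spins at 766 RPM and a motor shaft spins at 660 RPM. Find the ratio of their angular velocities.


Given: RPM_A = 766, RPM_B = 660
omega = 2*pi*RPM/60, so omega_A/omega_B = RPM_A / RPM_B
omega_A/omega_B = 766 / 660
omega_A/omega_B = 383/330

383/330


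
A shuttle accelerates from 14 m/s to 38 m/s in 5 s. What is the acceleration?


Given: initial velocity v0 = 14 m/s, final velocity v = 38 m/s, time t = 5 s
Using a = (v - v0) / t
a = (38 - 14) / 5
a = 24 / 5
a = 24/5 m/s^2

24/5 m/s^2


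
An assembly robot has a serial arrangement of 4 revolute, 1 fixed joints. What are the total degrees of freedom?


Given: serial robot with 4 revolute, 1 fixed joints
DOF contribution per joint type: revolute=1, prismatic=1, spherical=3, fixed=0
DOF = 4*1 + 1*0
DOF = 4

4


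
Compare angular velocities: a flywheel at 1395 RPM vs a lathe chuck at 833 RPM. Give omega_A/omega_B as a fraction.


Given: RPM_A = 1395, RPM_B = 833
omega = 2*pi*RPM/60, so omega_A/omega_B = RPM_A / RPM_B
omega_A/omega_B = 1395 / 833
omega_A/omega_B = 1395/833

1395/833


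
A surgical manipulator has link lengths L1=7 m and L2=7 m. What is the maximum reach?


Given: L1 = 7 m, L2 = 7 m
For a 2-link planar arm, max reach = L1 + L2 (fully extended)
Max reach = 7 + 7
Max reach = 14 m

14 m


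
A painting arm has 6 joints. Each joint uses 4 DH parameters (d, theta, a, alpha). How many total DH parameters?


Given: 6 joints, 4 DH parameters per joint (d, theta, a, alpha)
Total DH parameters = number_of_joints * 4
Total = 6 * 4
Total = 24

24


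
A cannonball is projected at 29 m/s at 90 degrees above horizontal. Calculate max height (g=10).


Given: v0 = 29 m/s, theta = 90 deg, g = 10 m/s^2
sin^2(90) = 1
Using H = v0^2 * sin^2(theta) / (2*g)
H = 29^2 * 1 / (2*10)
H = 841 * 1 / 20
H = 841 / 20
H = 841/20 m

841/20 m


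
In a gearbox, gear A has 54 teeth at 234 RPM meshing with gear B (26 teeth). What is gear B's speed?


Given: N1 = 54 teeth, w1 = 234 RPM, N2 = 26 teeth
Using N1*w1 = N2*w2
w2 = N1*w1 / N2
w2 = 54*234 / 26
w2 = 12636 / 26
w2 = 486 RPM

486 RPM


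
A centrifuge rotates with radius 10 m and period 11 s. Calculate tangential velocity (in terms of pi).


Given: radius r = 10 m, period T = 11 s
Using v = 2*pi*r / T
v = 2*pi*10 / 11
v = 20*pi / 11
v = 20/11*pi m/s

20/11*pi m/s


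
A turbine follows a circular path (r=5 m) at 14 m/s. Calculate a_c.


Given: v = 14 m/s, r = 5 m
Using a_c = v^2 / r
a_c = 14^2 / 5
a_c = 196 / 5
a_c = 196/5 m/s^2

196/5 m/s^2


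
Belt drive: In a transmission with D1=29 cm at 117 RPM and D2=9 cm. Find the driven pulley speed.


Given: D1 = 29 cm, w1 = 117 RPM, D2 = 9 cm
Using D1*w1 = D2*w2
w2 = D1*w1 / D2
w2 = 29*117 / 9
w2 = 3393 / 9
w2 = 377 RPM

377 RPM


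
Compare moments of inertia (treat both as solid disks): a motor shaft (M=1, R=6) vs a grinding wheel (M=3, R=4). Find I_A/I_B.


Given: M1=1 kg, R1=6 m, M2=3 kg, R2=4 m
For a disk: I = (1/2)*M*R^2, so I_A/I_B = (M1*R1^2)/(M2*R2^2)
M1*R1^2 = 1*36 = 36
M2*R2^2 = 3*16 = 48
I_A/I_B = 36/48 = 3/4

3/4


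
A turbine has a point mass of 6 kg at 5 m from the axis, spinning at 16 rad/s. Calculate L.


Given: m = 6 kg, r = 5 m, omega = 16 rad/s
For a point mass: I = m*r^2
I = 6*5^2 = 6*25 = 150
L = I*omega = 150*16
L = 2400 kg*m^2/s

2400 kg*m^2/s


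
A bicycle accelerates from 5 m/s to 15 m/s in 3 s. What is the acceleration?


Given: initial velocity v0 = 5 m/s, final velocity v = 15 m/s, time t = 3 s
Using a = (v - v0) / t
a = (15 - 5) / 3
a = 10 / 3
a = 10/3 m/s^2

10/3 m/s^2


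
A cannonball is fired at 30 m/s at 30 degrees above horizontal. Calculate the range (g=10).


Given: v0 = 30 m/s, theta = 30 deg, g = 10 m/s^2
sin(2*30) = sin(60) = sqrt(3)/2
Using R = v0^2 * sin(2*theta) / g
R = 30^2 * (sqrt(3)/2) / 10
R = 900 * sqrt(3) / 20
R = 45*sqrt(3) m

45*sqrt(3) m


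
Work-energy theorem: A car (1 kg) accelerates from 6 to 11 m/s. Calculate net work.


Given: m = 1 kg, v0 = 6 m/s, v = 11 m/s
Using W = (1/2)*m*(v^2 - v0^2)
v^2 = 11^2 = 121
v0^2 = 6^2 = 36
v^2 - v0^2 = 121 - 36 = 85
W = (1/2)*1*85 = 85/2 J

85/2 J


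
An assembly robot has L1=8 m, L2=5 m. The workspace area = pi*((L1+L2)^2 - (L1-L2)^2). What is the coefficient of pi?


Given: L1 = 8, L2 = 5
(L1+L2)^2 = (13)^2 = 169
(L1-L2)^2 = (3)^2 = 9
Difference = 169 - 9 = 160
This equals 4*L1*L2 = 4*8*5 = 160
Workspace area = 160*pi

160


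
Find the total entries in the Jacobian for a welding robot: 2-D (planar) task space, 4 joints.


Given: task space dimension = 2, joints = 4
Jacobian is a 2 x 4 matrix
Total entries = rows * columns
Total = 2 * 4
Total = 8

8


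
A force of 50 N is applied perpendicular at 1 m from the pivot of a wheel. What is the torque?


Given: F = 50 N, r = 1 m, angle = 90 deg (perpendicular)
Using tau = F * r * sin(90)
sin(90) = 1
tau = 50 * 1 * 1
tau = 50 Nm

50 Nm


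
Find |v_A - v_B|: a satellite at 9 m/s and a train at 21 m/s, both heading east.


Given: v_A = 9 m/s east, v_B = 21 m/s east
Both move in the same direction; relative speed = |v_A - v_B|
|9 - 21| = |-12|
= 12 m/s

12 m/s


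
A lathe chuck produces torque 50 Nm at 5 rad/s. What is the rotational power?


Given: tau = 50 Nm, omega = 5 rad/s
Using P = tau * omega
P = 50 * 5
P = 250 W

250 W


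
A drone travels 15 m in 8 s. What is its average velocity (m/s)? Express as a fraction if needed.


Given: distance d = 15 m, time t = 8 s
Using v = d / t
v = 15 / 8
v = 15/8 m/s

15/8 m/s


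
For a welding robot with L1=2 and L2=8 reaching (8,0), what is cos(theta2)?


Given: L1 = 2, L2 = 8, target (x, y) = (8, 0)
Using cos(theta2) = (x^2 + y^2 - L1^2 - L2^2) / (2*L1*L2)
x^2 + y^2 = 8^2 + 0 = 64
L1^2 + L2^2 = 4 + 64 = 68
Numerator = 64 - 68 = -4
Denominator = 2*2*8 = 32
cos(theta2) = -4/32 = -1/8

-1/8


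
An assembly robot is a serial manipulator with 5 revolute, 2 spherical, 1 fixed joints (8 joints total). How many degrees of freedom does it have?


Given: serial robot with 5 revolute, 2 spherical, 1 fixed joints
DOF contribution per joint type: revolute=1, prismatic=1, spherical=3, fixed=0
DOF = 5*1 + 2*3 + 1*0
DOF = 11

11


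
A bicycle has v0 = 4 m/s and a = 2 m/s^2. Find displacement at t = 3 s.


Given: v0 = 4 m/s, a = 2 m/s^2, t = 3 s
Using s = v0*t + (1/2)*a*t^2
s = 4*3 + (1/2)*2*3^2
s = 12 + (1/2)*18
s = 12 + 9
s = 21

21 m


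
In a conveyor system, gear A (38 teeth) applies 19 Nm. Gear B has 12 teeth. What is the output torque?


Given: N1 = 38, N2 = 12, T1 = 19 Nm
Using T2/T1 = N2/N1
T2 = T1 * N2 / N1
T2 = 19 * 12 / 38
T2 = 228 / 38
T2 = 6 Nm

6 Nm


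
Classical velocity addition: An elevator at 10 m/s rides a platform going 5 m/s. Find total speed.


Given: object velocity = 10 m/s, platform velocity = 5 m/s (same direction)
Using classical velocity addition: v_total = v_object + v_platform
v_total = 10 + 5
v_total = 15 m/s

15 m/s


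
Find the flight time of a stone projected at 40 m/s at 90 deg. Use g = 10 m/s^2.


Given: v0 = 40 m/s, theta = 90 deg, g = 10 m/s^2
sin(90) = 1
Using T = 2*v0*sin(theta) / g
T = 2*40*1 / 10
T = 80 / 10
T = 8 s

8 s


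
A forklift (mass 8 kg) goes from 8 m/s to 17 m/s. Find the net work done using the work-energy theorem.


Given: m = 8 kg, v0 = 8 m/s, v = 17 m/s
Using W = (1/2)*m*(v^2 - v0^2)
v^2 = 17^2 = 289
v0^2 = 8^2 = 64
v^2 - v0^2 = 289 - 64 = 225
W = (1/2)*8*225 = 900 J

900 J


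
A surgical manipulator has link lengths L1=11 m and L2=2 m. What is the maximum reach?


Given: L1 = 11 m, L2 = 2 m
For a 2-link planar arm, max reach = L1 + L2 (fully extended)
Max reach = 11 + 2
Max reach = 13 m

13 m


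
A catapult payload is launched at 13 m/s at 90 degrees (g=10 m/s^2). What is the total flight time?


Given: v0 = 13 m/s, theta = 90 deg, g = 10 m/s^2
sin(90) = 1
Using T = 2*v0*sin(theta) / g
T = 2*13*1 / 10
T = 26 / 10
T = 13/5 s

13/5 s


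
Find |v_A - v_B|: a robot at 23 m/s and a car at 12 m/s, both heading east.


Given: v_A = 23 m/s east, v_B = 12 m/s east
Both move in the same direction; relative speed = |v_A - v_B|
|23 - 12| = |11|
= 11 m/s

11 m/s


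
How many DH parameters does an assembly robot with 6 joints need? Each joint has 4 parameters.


Given: 6 joints, 4 DH parameters per joint (d, theta, a, alpha)
Total DH parameters = number_of_joints * 4
Total = 6 * 4
Total = 24

24


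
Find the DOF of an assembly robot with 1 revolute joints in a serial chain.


Given: serial robot with 1 revolute joints
DOF contribution per joint type: revolute=1, prismatic=1, spherical=3, fixed=0
DOF = 1*1
DOF = 1

1


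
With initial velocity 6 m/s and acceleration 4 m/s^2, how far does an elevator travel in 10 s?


Given: v0 = 6 m/s, a = 4 m/s^2, t = 10 s
Using s = v0*t + (1/2)*a*t^2
s = 6*10 + (1/2)*4*10^2
s = 60 + (1/2)*400
s = 60 + 200
s = 260

260 m


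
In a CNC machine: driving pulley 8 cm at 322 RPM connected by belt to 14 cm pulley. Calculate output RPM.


Given: D1 = 8 cm, w1 = 322 RPM, D2 = 14 cm
Using D1*w1 = D2*w2
w2 = D1*w1 / D2
w2 = 8*322 / 14
w2 = 2576 / 14
w2 = 184 RPM

184 RPM


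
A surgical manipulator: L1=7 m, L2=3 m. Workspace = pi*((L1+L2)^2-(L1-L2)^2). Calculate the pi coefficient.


Given: L1 = 7, L2 = 3
(L1+L2)^2 = (10)^2 = 100
(L1-L2)^2 = (4)^2 = 16
Difference = 100 - 16 = 84
This equals 4*L1*L2 = 4*7*3 = 84
Workspace area = 84*pi

84


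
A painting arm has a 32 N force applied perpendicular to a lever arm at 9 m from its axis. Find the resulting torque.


Given: F = 32 N, r = 9 m, angle = 90 deg (perpendicular)
Using tau = F * r * sin(90)
sin(90) = 1
tau = 32 * 9 * 1
tau = 288 Nm

288 Nm


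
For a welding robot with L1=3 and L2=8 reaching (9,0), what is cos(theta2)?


Given: L1 = 3, L2 = 8, target (x, y) = (9, 0)
Using cos(theta2) = (x^2 + y^2 - L1^2 - L2^2) / (2*L1*L2)
x^2 + y^2 = 9^2 + 0 = 81
L1^2 + L2^2 = 9 + 64 = 73
Numerator = 81 - 73 = 8
Denominator = 2*3*8 = 48
cos(theta2) = 8/48 = 1/6

1/6


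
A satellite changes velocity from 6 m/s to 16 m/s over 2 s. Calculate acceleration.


Given: initial velocity v0 = 6 m/s, final velocity v = 16 m/s, time t = 2 s
Using a = (v - v0) / t
a = (16 - 6) / 2
a = 10 / 2
a = 5 m/s^2

5 m/s^2


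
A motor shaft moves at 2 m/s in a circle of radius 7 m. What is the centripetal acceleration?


Given: v = 2 m/s, r = 7 m
Using a_c = v^2 / r
a_c = 2^2 / 7
a_c = 4 / 7
a_c = 4/7 m/s^2

4/7 m/s^2


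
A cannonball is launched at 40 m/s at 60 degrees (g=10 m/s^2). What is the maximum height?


Given: v0 = 40 m/s, theta = 60 deg, g = 10 m/s^2
sin^2(60) = 3/4
Using H = v0^2 * sin^2(theta) / (2*g)
H = 40^2 * 3/4 / (2*10)
H = 1600 * 3/4 / 20
H = 1200 / 20
H = 60 m

60 m


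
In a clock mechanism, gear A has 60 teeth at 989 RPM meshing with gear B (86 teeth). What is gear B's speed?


Given: N1 = 60 teeth, w1 = 989 RPM, N2 = 86 teeth
Using N1*w1 = N2*w2
w2 = N1*w1 / N2
w2 = 60*989 / 86
w2 = 59340 / 86
w2 = 690 RPM

690 RPM


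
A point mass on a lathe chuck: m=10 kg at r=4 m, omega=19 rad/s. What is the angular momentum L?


Given: m = 10 kg, r = 4 m, omega = 19 rad/s
For a point mass: I = m*r^2
I = 10*4^2 = 10*16 = 160
L = I*omega = 160*19
L = 3040 kg*m^2/s

3040 kg*m^2/s


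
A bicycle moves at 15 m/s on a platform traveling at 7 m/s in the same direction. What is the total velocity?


Given: object velocity = 15 m/s, platform velocity = 7 m/s (same direction)
Using classical velocity addition: v_total = v_object + v_platform
v_total = 15 + 7
v_total = 22 m/s

22 m/s


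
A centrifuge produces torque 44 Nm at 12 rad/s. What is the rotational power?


Given: tau = 44 Nm, omega = 12 rad/s
Using P = tau * omega
P = 44 * 12
P = 528 W

528 W


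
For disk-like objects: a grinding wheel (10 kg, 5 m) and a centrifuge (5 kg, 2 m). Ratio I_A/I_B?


Given: M1=10 kg, R1=5 m, M2=5 kg, R2=2 m
For a disk: I = (1/2)*M*R^2, so I_A/I_B = (M1*R1^2)/(M2*R2^2)
M1*R1^2 = 10*25 = 250
M2*R2^2 = 5*4 = 20
I_A/I_B = 250/20 = 25/2

25/2


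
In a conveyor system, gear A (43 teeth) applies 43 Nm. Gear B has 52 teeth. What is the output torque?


Given: N1 = 43, N2 = 52, T1 = 43 Nm
Using T2/T1 = N2/N1
T2 = T1 * N2 / N1
T2 = 43 * 52 / 43
T2 = 2236 / 43
T2 = 52 Nm

52 Nm


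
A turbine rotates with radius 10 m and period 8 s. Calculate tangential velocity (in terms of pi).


Given: radius r = 10 m, period T = 8 s
Using v = 2*pi*r / T
v = 2*pi*10 / 8
v = 20*pi / 8
v = 5/2*pi m/s

5/2*pi m/s


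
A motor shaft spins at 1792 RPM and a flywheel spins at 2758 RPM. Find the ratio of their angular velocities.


Given: RPM_A = 1792, RPM_B = 2758
omega = 2*pi*RPM/60, so omega_A/omega_B = RPM_A / RPM_B
omega_A/omega_B = 1792 / 2758
omega_A/omega_B = 128/197

128/197


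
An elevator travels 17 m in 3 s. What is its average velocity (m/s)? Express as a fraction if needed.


Given: distance d = 17 m, time t = 3 s
Using v = d / t
v = 17 / 3
v = 17/3 m/s

17/3 m/s


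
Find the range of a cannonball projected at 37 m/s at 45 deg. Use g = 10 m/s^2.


Given: v0 = 37 m/s, theta = 45 deg, g = 10 m/s^2
sin(2*45) = sin(90) = 1
Using R = v0^2 * sin(2*theta) / g
R = 37^2 * 1 / 10
R = 1369 / 10
R = 1369/10 m

1369/10 m


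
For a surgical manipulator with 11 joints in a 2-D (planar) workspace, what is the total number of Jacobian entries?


Given: task space dimension = 2, joints = 11
Jacobian is a 2 x 11 matrix
Total entries = rows * columns
Total = 2 * 11
Total = 22

22


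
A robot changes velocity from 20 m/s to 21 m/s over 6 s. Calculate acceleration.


Given: initial velocity v0 = 20 m/s, final velocity v = 21 m/s, time t = 6 s
Using a = (v - v0) / t
a = (21 - 20) / 6
a = 1 / 6
a = 1/6 m/s^2

1/6 m/s^2


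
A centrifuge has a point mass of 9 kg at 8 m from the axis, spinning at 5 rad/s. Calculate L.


Given: m = 9 kg, r = 8 m, omega = 5 rad/s
For a point mass: I = m*r^2
I = 9*8^2 = 9*64 = 576
L = I*omega = 576*5
L = 2880 kg*m^2/s

2880 kg*m^2/s


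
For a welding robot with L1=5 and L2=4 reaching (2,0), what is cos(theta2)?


Given: L1 = 5, L2 = 4, target (x, y) = (2, 0)
Using cos(theta2) = (x^2 + y^2 - L1^2 - L2^2) / (2*L1*L2)
x^2 + y^2 = 2^2 + 0 = 4
L1^2 + L2^2 = 25 + 16 = 41
Numerator = 4 - 41 = -37
Denominator = 2*5*4 = 40
cos(theta2) = -37/40 = -37/40

-37/40


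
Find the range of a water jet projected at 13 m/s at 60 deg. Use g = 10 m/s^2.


Given: v0 = 13 m/s, theta = 60 deg, g = 10 m/s^2
sin(2*60) = sin(120) = sqrt(3)/2
Using R = v0^2 * sin(2*theta) / g
R = 13^2 * (sqrt(3)/2) / 10
R = 169 * sqrt(3) / 20
R = 169/20*sqrt(3) m

169/20*sqrt(3) m


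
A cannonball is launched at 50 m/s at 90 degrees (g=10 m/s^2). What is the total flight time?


Given: v0 = 50 m/s, theta = 90 deg, g = 10 m/s^2
sin(90) = 1
Using T = 2*v0*sin(theta) / g
T = 2*50*1 / 10
T = 100 / 10
T = 10 s

10 s


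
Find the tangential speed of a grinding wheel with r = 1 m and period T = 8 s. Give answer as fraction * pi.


Given: radius r = 1 m, period T = 8 s
Using v = 2*pi*r / T
v = 2*pi*1 / 8
v = 2*pi / 8
v = 1/4*pi m/s

1/4*pi m/s


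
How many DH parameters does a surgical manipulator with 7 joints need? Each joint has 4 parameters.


Given: 7 joints, 4 DH parameters per joint (d, theta, a, alpha)
Total DH parameters = number_of_joints * 4
Total = 7 * 4
Total = 28

28


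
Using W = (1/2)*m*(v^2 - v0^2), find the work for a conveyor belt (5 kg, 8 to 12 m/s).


Given: m = 5 kg, v0 = 8 m/s, v = 12 m/s
Using W = (1/2)*m*(v^2 - v0^2)
v^2 = 12^2 = 144
v0^2 = 8^2 = 64
v^2 - v0^2 = 144 - 64 = 80
W = (1/2)*5*80 = 200 J

200 J


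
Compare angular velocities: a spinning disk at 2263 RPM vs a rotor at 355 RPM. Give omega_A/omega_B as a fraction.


Given: RPM_A = 2263, RPM_B = 355
omega = 2*pi*RPM/60, so omega_A/omega_B = RPM_A / RPM_B
omega_A/omega_B = 2263 / 355
omega_A/omega_B = 2263/355

2263/355


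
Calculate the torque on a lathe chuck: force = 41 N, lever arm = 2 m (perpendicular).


Given: F = 41 N, r = 2 m, angle = 90 deg (perpendicular)
Using tau = F * r * sin(90)
sin(90) = 1
tau = 41 * 2 * 1
tau = 82 Nm

82 Nm


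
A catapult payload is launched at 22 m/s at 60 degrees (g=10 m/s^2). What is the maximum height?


Given: v0 = 22 m/s, theta = 60 deg, g = 10 m/s^2
sin^2(60) = 3/4
Using H = v0^2 * sin^2(theta) / (2*g)
H = 22^2 * 3/4 / (2*10)
H = 484 * 3/4 / 20
H = 363 / 20
H = 363/20 m

363/20 m


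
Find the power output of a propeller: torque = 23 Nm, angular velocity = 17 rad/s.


Given: tau = 23 Nm, omega = 17 rad/s
Using P = tau * omega
P = 23 * 17
P = 391 W

391 W


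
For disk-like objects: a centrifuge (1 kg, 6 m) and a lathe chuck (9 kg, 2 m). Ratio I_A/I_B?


Given: M1=1 kg, R1=6 m, M2=9 kg, R2=2 m
For a disk: I = (1/2)*M*R^2, so I_A/I_B = (M1*R1^2)/(M2*R2^2)
M1*R1^2 = 1*36 = 36
M2*R2^2 = 9*4 = 36
I_A/I_B = 36/36 = 1

1


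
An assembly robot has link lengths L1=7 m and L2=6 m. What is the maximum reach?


Given: L1 = 7 m, L2 = 6 m
For a 2-link planar arm, max reach = L1 + L2 (fully extended)
Max reach = 7 + 6
Max reach = 13 m

13 m


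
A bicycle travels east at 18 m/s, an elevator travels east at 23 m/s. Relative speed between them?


Given: v_A = 18 m/s east, v_B = 23 m/s east
Both move in the same direction; relative speed = |v_A - v_B|
|18 - 23| = |-5|
= 5 m/s

5 m/s


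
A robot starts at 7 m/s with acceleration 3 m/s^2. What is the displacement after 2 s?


Given: v0 = 7 m/s, a = 3 m/s^2, t = 2 s
Using s = v0*t + (1/2)*a*t^2
s = 7*2 + (1/2)*3*2^2
s = 14 + (1/2)*12
s = 14 + 6
s = 20

20 m


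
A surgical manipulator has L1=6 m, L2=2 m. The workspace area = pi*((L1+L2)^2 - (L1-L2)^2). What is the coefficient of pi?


Given: L1 = 6, L2 = 2
(L1+L2)^2 = (8)^2 = 64
(L1-L2)^2 = (4)^2 = 16
Difference = 64 - 16 = 48
This equals 4*L1*L2 = 4*6*2 = 48
Workspace area = 48*pi

48


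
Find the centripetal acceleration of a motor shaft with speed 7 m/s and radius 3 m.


Given: v = 7 m/s, r = 3 m
Using a_c = v^2 / r
a_c = 7^2 / 3
a_c = 49 / 3
a_c = 49/3 m/s^2

49/3 m/s^2


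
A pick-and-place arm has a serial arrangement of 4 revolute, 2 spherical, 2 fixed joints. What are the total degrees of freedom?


Given: serial robot with 4 revolute, 2 spherical, 2 fixed joints
DOF contribution per joint type: revolute=1, prismatic=1, spherical=3, fixed=0
DOF = 4*1 + 2*3 + 2*0
DOF = 10

10


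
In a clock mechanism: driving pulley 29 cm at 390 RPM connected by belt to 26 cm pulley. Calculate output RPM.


Given: D1 = 29 cm, w1 = 390 RPM, D2 = 26 cm
Using D1*w1 = D2*w2
w2 = D1*w1 / D2
w2 = 29*390 / 26
w2 = 11310 / 26
w2 = 435 RPM

435 RPM


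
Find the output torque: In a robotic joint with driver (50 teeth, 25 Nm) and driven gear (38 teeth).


Given: N1 = 50, N2 = 38, T1 = 25 Nm
Using T2/T1 = N2/N1
T2 = T1 * N2 / N1
T2 = 25 * 38 / 50
T2 = 950 / 50
T2 = 19 Nm

19 Nm


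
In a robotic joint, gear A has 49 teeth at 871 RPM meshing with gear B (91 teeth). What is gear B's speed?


Given: N1 = 49 teeth, w1 = 871 RPM, N2 = 91 teeth
Using N1*w1 = N2*w2
w2 = N1*w1 / N2
w2 = 49*871 / 91
w2 = 42679 / 91
w2 = 469 RPM

469 RPM


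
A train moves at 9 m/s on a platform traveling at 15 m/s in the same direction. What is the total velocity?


Given: object velocity = 9 m/s, platform velocity = 15 m/s (same direction)
Using classical velocity addition: v_total = v_object + v_platform
v_total = 9 + 15
v_total = 24 m/s

24 m/s
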